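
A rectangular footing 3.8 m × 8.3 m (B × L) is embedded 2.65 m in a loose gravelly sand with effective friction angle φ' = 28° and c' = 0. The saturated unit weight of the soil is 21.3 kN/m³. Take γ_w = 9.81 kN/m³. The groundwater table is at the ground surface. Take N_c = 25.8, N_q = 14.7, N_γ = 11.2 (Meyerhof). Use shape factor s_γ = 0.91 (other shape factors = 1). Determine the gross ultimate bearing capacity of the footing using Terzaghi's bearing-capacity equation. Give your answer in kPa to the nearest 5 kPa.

Water table at ground surface, so effective unit weight γ' = 21.3 − 9.81 = 11.49 kN/m³ is used throughout; overburden q = 11.49 × 2.65 = 30.448 kPa; the same γ' applies in the ½γBN_γ term.
Surcharge term q·N_q = 30.448 × 14.7 = 447.59 kPa; self-weight term 0.5·γ·B·N_γ·s_γ = 0.5 × 11.49 × 3.8 × 11.2 × 0.91 = 222.5 kPa.
q_ult = 447.59 + 222.5 = 670.09 kPa.

q_ult ≈ 670 kPa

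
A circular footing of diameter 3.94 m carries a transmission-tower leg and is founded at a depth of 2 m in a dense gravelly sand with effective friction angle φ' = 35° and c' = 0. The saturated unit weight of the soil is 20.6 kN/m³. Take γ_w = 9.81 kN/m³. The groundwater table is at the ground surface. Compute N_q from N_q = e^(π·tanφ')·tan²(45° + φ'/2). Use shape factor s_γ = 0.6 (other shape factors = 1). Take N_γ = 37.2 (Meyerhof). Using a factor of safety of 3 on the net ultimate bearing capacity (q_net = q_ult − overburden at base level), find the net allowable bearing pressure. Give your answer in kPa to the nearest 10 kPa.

q_all(net) ≈ 390 kPa

N_q = e^(π·tan35°)·tan²(62.5°) = 33.3.
With the water table at the surface the whole profile is submerged: γ' = 20.6 − 9.81 = 10.79 kN/m³, so q = γ'·D_f = 21.58 kPa; the same γ' applies in the ½γBN_γ term.
q_ult = q·N_q + 0.5·γ·B·N_γ·s_γ
     = 21.58 × 33.296 + 0.5 × 10.79 × 3.94 × 37.2 × 0.6
     = 718.53 + 474.44 = 1193 kPa.
q_net = 1193 − 21.58 = 1171.4 kPa.
q_all(net) = 1171.4 / 3 = 390.46 kPa.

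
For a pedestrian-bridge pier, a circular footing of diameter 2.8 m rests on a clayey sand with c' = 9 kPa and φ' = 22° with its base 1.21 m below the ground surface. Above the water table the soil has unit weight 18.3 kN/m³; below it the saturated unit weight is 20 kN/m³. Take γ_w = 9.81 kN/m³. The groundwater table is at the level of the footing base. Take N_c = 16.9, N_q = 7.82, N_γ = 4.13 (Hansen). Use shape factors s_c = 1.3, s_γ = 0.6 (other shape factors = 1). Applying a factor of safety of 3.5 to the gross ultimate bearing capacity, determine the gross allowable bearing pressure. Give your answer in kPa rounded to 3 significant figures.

q_all ≈ 116 kPa

Overburden at base level: q = 18.3 × 1.21 = 22.143 kPa.
Below the base the soil is submerged, so the ½γBN_γ term uses γ' = 20 − 9.81 = 10.19 kN/m³.
Cohesion term c·N_c·s_c = 9 × 16.9 × 1.3 = 197.73 kPa; surcharge term q·N_q = 22.143 × 7.82 = 173.16 kPa; self-weight term 0.5·γ·B·N_γ·s_γ = 0.5 × 10.19 × 2.8 × 4.13 × 0.6 = 35.351 kPa.
q_ult = 197.73 + 173.16 + 35.351 = 406.24 kPa.
q_all = q_ult / FS = 406.24 / 3.5 = 116.07 kPa.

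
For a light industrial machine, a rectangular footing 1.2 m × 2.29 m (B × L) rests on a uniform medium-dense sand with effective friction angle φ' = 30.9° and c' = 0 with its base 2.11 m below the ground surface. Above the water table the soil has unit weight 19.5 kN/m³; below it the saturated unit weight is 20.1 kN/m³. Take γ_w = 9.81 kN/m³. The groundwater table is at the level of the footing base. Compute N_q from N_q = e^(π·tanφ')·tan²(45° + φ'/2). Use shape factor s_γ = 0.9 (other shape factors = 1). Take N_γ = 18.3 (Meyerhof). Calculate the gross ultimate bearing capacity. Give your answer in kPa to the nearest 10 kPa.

tan30.9° = 0.5985, so N_q = e^(π×0.5985)·tan²(60.45°) = 6.555 × 3.111 = 20.39.
Overburden at base level: q = 19.5 × 2.11 = 41.145 kPa.
Below the base the soil is submerged, so the ½γBN_γ term uses γ' = 20.1 − 9.81 = 10.29 kN/m³.
Surcharge term q·N_q = 41.145 × 20.394 = 839.13 kPa; self-weight term 0.5·γ·B·N_γ·s_γ = 0.5 × 10.29 × 1.2 × 18.3 × 0.9 = 101.69 kPa.
q_ult = 839.13 + 101.69 = 940.81 kPa.

q_ult ≈ 940 kPa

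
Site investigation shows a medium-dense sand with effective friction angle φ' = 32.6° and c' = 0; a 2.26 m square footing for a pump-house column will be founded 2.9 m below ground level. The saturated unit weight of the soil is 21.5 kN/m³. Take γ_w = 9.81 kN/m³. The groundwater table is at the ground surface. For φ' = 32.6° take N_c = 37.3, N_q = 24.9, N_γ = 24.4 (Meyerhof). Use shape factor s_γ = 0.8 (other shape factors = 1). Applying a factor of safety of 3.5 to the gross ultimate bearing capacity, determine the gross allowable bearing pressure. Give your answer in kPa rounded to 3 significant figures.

γ' = 21.5 − 9.81 = 11.69 kN/m³ (submerged throughout). q = 11.69 × 2.9 = 33.901 kPa; the same γ' applies in the ½γBN_γ term.
q·N_q = 33.901 × 24.9 = 844.13 kPa
0.5·γ·B·N_γ·s_γ = 0.5 × 11.69 × 2.26 × 24.4 × 0.8 = 257.85 kPa
q_ult = 844.13 + 257.85 = 1102 kPa.
q_all = q_ult / FS = 1102 / 3.5 = 314.85 kPa.

q_all ≈ 315 kPa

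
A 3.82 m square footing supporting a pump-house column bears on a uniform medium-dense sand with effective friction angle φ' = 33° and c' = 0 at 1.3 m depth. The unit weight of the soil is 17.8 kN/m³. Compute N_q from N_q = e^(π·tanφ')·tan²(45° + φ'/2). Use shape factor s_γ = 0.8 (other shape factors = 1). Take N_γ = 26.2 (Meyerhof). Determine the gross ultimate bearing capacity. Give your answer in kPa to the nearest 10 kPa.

q_ult ≈ 1320 kPa

tan33° = 0.6494, so N_q = e^(π×0.6494)·tan²(61.5°) = 7.692 × 3.392 = 26.09.
Effective surcharge at the founding depth q = γ·D_f = 17.8 × 1.3 = 23.14 kPa.
q_ult = q·N_q + 0.5·γ·B·N_γ·s_γ
     = 23.14 × 26.092 + 0.5 × 17.8 × 3.82 × 26.2 × 0.8
     = 603.77 + 712.6 = 1316.4 kPa.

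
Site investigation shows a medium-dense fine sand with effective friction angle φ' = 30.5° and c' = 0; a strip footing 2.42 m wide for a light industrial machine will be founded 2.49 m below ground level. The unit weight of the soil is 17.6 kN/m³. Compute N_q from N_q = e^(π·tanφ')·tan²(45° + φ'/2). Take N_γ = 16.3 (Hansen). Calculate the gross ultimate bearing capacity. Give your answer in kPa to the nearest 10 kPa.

q_ult ≈ 1200 kPa

tan30.5° = 0.589, so N_q = e^(π×0.589)·tan²(60.25°) = 6.363 × 3.061 = 19.48.
Effective surcharge at the founding depth q = γ·D_f = 17.6 × 2.49 = 43.824 kPa.
q_ult = q·N_q + 0.5·γ·B·N_γ
     = 43.824 × 19.479 + 0.5 × 17.6 × 2.42 × 16.3
     = 853.66 + 347.12 = 1200.8 kPa.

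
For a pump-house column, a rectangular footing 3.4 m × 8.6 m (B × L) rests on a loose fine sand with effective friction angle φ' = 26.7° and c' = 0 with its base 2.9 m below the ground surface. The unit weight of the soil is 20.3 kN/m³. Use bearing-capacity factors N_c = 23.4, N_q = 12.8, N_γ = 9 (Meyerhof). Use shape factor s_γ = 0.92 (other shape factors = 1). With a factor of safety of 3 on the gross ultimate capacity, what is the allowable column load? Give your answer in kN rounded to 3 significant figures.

P_all ≈ 10100 kN

Overburden at base level: q = 20.3 × 2.9 = 58.87 kPa.
Surcharge term q·N_q = 58.87 × 12.8 = 753.54 kPa; self-weight term 0.5·γ·B·N_γ·s_γ = 0.5 × 20.3 × 3.4 × 9 × 0.92 = 285.74 kPa.
q_ult = 753.54 + 285.74 = 1039.3 kPa.
Gross allowable pressure q_all = 1039.3 / 3 = 346.43 kPa.
Footing area = 29.24 m², so allowable column load = 346.43 × 29.24 = 10130 kN.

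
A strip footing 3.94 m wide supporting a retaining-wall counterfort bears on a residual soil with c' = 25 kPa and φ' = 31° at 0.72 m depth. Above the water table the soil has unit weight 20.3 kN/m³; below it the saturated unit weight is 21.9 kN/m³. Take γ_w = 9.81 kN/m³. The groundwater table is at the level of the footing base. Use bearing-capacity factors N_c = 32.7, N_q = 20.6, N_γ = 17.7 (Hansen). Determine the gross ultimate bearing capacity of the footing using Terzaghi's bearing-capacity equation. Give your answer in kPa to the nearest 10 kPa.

q_ult ≈ 1540 kPa

q = γ·D_f = 20.3 × 0.72 = 14.616 kPa.
For the ½γBN_γ term take γ' = 21.9 − 9.81 = 12.09 kN/m³ (soil below base is submerged).
c·N_c = 25 × 32.7 = 817.5 kPa
q·N_q = 14.616 × 20.6 = 301.09 kPa
0.5·γ·B·N_γ = 0.5 × 12.09 × 3.94 × 17.7 = 421.57 kPa
q_ult = 817.5 + 301.09 + 421.57 = 1540.2 kPa.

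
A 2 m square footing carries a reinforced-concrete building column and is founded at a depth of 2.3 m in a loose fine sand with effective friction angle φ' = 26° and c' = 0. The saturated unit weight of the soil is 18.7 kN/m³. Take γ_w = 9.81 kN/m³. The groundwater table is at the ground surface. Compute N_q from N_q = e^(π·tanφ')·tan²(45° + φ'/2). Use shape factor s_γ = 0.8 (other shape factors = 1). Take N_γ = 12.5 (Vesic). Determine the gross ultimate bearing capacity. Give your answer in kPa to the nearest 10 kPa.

q_ult ≈ 330 kPa

tan26° = 0.4877, so N_q = e^(π×0.4877)·tan²(58°) = 4.629 × 2.561 = 11.85.
With the water table at the surface the whole profile is submerged: γ' = 18.7 − 9.81 = 8.89 kN/m³, so q = γ'·D_f = 20.447 kPa; the same γ' applies in the ½γBN_γ term.
q_ult = q·N_q + 0.5·γ·B·N_γ·s_γ
     = 20.447 × 11.854 + 0.5 × 8.89 × 2 × 12.5 × 0.8
     = 242.38 + 88.9 = 331.28 kPa.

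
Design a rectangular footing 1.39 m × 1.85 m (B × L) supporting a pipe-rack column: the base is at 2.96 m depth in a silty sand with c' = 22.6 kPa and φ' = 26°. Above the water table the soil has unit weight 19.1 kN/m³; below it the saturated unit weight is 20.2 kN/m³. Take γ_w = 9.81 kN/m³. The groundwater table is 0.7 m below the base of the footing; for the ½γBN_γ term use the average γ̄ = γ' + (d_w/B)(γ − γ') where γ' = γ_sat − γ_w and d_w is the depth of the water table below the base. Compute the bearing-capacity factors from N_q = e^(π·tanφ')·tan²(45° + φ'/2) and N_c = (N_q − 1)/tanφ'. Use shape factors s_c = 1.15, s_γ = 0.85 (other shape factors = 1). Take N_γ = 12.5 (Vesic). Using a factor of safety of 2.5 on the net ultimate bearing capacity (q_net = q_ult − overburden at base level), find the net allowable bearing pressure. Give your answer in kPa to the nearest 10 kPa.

q_all(net) ≈ 520 kPa

N_q = e^(π·tan26°)·tan²(58°) = 11.85; N_c = (N_q − 1)/tanφ' = 22.25.
Overburden at base level: q = 19.1 × 2.96 = 56.536 kPa.
The water table is 0.7 m below the base (< B = 1.39 m), so the ½γBN_γ term uses γ̄ = γ' + (d_w/B)(γ − γ') = 10.39 + (0.7/1.39)(19.1 − 10.39) = 14.776 kN/m³.
Cohesion term c·N_c·s_c = 22.6 × 22.254 × 1.15 = 578.39 kPa; surcharge term q·N_q = 56.536 × 11.854 = 670.19 kPa; self-weight term 0.5·γ·B·N_γ·s_γ = 0.5 × 14.776 × 1.39 × 12.5 × 0.85 = 109.11 kPa.
q_ult = 578.39 + 670.19 + 109.11 = 1357.7 kPa.
q_net = 1357.7 − 56.536 = 1301.2 kPa.
q_all(net) = 1301.2 / 2.5 = 520.46 kPa.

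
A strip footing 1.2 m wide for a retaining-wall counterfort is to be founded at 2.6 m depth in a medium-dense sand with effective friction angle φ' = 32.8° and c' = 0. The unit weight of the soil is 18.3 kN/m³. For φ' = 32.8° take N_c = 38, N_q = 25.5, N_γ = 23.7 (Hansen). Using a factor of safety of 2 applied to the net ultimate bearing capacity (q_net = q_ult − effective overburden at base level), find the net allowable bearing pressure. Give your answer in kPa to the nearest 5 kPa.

q = γ·D_f = 18.3 × 2.6 = 47.58 kPa.
q·N_q = 47.58 × 25.5 = 1213.3 kPa
0.5·γ·B·N_γ = 0.5 × 18.3 × 1.2 × 23.7 = 260.23 kPa
q_ult = 1213.3 + 260.23 = 1473.5 kPa.
Net ultimate: q_net = 1473.5 − 47.58 = 1425.9 kPa.
q_all(net) = 1425.9 / 2 = 712.97 kPa.

q_all(net) ≈ 715 kPa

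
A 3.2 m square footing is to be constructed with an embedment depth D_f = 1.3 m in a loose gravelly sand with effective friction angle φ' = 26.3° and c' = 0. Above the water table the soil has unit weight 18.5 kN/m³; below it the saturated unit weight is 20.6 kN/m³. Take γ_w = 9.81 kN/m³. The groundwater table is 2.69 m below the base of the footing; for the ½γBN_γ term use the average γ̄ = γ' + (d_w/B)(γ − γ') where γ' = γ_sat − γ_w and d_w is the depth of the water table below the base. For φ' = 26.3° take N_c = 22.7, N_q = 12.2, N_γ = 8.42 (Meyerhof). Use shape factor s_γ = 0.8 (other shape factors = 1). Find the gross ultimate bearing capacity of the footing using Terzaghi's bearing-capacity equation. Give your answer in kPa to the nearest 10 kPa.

Effective surcharge at the founding depth q = γ·D_f = 18.5 × 1.3 = 24.05 kPa.
With d_w = 2.69 m < B, γ̄ = 10.79 + (2.69/3.2) × (18.5 − 10.79) = 17.271 kN/m³.
q_ult = q·N_q + 0.5·γ·B·N_γ·s_γ
     = 24.05 × 12.2 + 0.5 × 17.271 × 3.2 × 8.42 × 0.8
     = 293.41 + 186.14 = 479.55 kPa.

q_ult ≈ 480 kPa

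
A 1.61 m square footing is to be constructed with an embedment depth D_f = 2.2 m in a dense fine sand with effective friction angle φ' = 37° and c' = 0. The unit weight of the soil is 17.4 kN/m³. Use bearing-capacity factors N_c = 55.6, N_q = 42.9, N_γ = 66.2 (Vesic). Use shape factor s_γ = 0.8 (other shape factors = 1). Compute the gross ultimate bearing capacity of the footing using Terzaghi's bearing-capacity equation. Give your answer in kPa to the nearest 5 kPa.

q_ult ≈ 2385 kPa

Overburden at base level: q = 17.4 × 2.2 = 38.28 kPa.
Surcharge term q·N_q = 38.28 × 42.9 = 1642.2 kPa; self-weight term 0.5·γ·B·N_γ·s_γ = 0.5 × 17.4 × 1.61 × 66.2 × 0.8 = 741.81 kPa.
q_ult = 1642.2 + 741.81 = 2384 kPa.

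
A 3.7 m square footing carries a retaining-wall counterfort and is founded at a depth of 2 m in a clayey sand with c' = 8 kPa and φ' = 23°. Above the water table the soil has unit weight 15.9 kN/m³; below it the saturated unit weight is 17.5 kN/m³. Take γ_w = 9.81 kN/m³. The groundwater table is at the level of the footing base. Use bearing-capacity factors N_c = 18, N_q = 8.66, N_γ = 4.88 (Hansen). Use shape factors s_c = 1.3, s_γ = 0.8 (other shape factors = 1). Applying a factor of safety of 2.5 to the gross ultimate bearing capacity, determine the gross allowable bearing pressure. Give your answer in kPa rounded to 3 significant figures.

q_all ≈ 207 kPa

q = γ·D_f = 15.9 × 2 = 31.8 kPa.
For the ½γBN_γ term take γ' = 17.5 − 9.81 = 7.69 kN/m³ (soil below base is submerged).
c·N_c·s_c = 8 × 18 × 1.3 = 187.2 kPa
q·N_q = 31.8 × 8.66 = 275.39 kPa
0.5·γ·B·N_γ·s_γ = 0.5 × 7.69 × 3.7 × 4.88 × 0.8 = 55.54 kPa
q_ult = 187.2 + 275.39 + 55.54 = 518.13 kPa.
q_all = q_ult / FS = 518.13 / 2.5 = 207.25 kPa.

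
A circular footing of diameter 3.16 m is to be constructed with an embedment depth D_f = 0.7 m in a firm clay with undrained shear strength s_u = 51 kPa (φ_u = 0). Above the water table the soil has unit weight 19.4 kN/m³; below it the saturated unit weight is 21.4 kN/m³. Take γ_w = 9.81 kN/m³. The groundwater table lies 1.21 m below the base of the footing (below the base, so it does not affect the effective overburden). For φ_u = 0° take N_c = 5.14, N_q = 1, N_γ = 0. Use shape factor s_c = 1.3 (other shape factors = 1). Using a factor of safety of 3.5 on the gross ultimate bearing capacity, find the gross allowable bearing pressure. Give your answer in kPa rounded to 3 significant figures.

q_all ≈ 101 kPa

q = γ·D_f = 19.4 × 0.7 = 13.58 kPa.
c·N_c·s_c = 51 × 5.14 × 1.3 = 340.78 kPa
q·N_q = 13.58 × 1 = 13.58 kPa
q_ult = 340.78 + 13.58 = 354.36 kPa.
q_all = 354.36 / 3.5 = 101.25 kPa.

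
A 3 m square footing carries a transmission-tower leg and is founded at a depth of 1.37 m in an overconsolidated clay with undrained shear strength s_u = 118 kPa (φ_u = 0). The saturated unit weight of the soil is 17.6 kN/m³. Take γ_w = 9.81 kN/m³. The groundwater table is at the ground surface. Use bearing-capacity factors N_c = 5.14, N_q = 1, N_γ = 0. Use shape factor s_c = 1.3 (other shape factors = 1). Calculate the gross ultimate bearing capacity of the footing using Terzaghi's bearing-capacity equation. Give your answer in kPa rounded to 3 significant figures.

q_ult ≈ 799 kPa

With the water table at the surface the whole profile is submerged: γ' = 17.6 − 9.81 = 7.79 kN/m³, so q = γ'·D_f = 10.672 kPa.
q_ult = c·N_c·s_c + q·N_q
     = 118 × 5.14 × 1.3 + 10.672 × 1
     = 788.48 + 10.672 = 799.15 kPa.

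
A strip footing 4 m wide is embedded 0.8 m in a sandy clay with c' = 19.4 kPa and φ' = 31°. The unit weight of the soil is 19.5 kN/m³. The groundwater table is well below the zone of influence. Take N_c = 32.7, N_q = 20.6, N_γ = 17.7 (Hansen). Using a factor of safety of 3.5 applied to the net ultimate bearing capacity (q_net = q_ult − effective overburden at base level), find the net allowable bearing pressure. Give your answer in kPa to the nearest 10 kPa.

q_all(net) ≈ 470 kPa

Effective surcharge at the founding depth q = γ·D_f = 19.5 × 0.8 = 15.6 kPa.
q_ult = c·N_c + q·N_q + 0.5·γ·B·N_γ
     = 19.4 × 32.7 + 15.6 × 20.6 + 0.5 × 19.5 × 4 × 17.7
     = 634.38 + 321.36 + 690.3 = 1646 kPa.
Net ultimate: q_net = 1646 − 15.6 = 1630.4 kPa.
q_all(net) = 1630.4 / 3.5 = 465.84 kPa.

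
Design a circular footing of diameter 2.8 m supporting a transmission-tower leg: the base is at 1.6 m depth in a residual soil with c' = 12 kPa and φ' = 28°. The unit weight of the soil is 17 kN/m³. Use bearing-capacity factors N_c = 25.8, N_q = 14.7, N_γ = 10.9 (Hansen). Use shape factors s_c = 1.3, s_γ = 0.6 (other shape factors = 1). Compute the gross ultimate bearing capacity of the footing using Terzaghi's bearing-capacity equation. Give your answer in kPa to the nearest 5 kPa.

q_ult ≈ 960 kPa

q = γ·D_f = 17 × 1.6 = 27.2 kPa.
c·N_c·s_c = 12 × 25.8 × 1.3 = 402.48 kPa
q·N_q = 27.2 × 14.7 = 399.84 kPa
0.5·γ·B·N_γ·s_γ = 0.5 × 17 × 2.8 × 10.9 × 0.6 = 155.65 kPa
q_ult = 402.48 + 399.84 + 155.65 = 957.97 kPa.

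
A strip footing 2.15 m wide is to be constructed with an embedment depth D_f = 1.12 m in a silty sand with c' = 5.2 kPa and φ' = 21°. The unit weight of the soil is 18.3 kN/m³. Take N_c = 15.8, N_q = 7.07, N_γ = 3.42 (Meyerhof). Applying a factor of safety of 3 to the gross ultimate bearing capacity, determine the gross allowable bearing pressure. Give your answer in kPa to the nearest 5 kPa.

q_all ≈ 100 kPa

Overburden at base level: q = 18.3 × 1.12 = 20.496 kPa.
Cohesion term c·N_c = 5.2 × 15.8 = 82.16 kPa; surcharge term q·N_q = 20.496 × 7.07 = 144.91 kPa; self-weight term 0.5·γ·B·N_γ = 0.5 × 18.3 × 2.15 × 3.42 = 67.28 kPa.
q_ult = 82.16 + 144.91 + 67.28 = 294.35 kPa.
q_all = q_ult / FS = 294.35 / 3 = 98.116 kPa.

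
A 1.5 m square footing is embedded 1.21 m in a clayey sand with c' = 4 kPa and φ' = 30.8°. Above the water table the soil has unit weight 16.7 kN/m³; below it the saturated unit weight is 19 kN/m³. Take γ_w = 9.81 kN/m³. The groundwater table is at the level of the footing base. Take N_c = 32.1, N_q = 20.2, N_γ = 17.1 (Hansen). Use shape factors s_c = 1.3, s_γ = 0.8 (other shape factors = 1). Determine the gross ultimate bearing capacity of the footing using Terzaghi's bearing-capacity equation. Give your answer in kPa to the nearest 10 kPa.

Effective surcharge at the founding depth q = γ·D_f = 16.7 × 1.21 = 20.207 kPa.
The water table coincides with the base, so in the self-weight term γ → γ' = 9.19 kN/m³.
q_ult = c·N_c·s_c + q·N_q + 0.5·γ·B·N_γ·s_γ
     = 4 × 32.1 × 1.3 + 20.207 × 20.2 + 0.5 × 9.19 × 1.5 × 17.1 × 0.8
     = 166.92 + 408.18 + 94.289 = 669.39 kPa.

q_ult ≈ 670 kPa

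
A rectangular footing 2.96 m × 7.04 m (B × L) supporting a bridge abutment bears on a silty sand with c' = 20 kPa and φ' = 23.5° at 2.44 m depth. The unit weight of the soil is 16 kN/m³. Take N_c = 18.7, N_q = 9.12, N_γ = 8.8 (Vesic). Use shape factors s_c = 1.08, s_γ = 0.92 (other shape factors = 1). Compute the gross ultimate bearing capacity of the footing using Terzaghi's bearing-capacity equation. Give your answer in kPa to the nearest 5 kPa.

q_ult ≈ 950 kPa

Effective surcharge at the founding depth q = γ·D_f = 16 × 2.44 = 39.04 kPa.
q_ult = c·N_c·s_c + q·N_q + 0.5·γ·B·N_γ·s_γ
     = 20 × 18.7 × 1.08 + 39.04 × 9.12 + 0.5 × 16 × 2.96 × 8.8 × 0.92
     = 403.92 + 356.04 + 191.71 = 951.68 kPa.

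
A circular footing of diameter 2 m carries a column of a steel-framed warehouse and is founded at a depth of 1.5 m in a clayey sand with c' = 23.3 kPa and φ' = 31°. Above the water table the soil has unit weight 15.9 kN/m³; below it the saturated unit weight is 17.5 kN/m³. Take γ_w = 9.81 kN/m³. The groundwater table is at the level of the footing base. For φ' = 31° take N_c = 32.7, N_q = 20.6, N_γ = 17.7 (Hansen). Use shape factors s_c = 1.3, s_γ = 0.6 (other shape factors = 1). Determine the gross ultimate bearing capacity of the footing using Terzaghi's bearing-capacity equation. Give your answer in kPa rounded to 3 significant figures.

q_ult ≈ 1560 kPa

q = γ·D_f = 15.9 × 1.5 = 23.85 kPa.
For the ½γBN_γ term take γ' = 17.5 − 9.81 = 7.69 kN/m³ (soil below base is submerged).
c·N_c·s_c = 23.3 × 32.7 × 1.3 = 990.48 kPa
q·N_q = 23.85 × 20.6 = 491.31 kPa
0.5·γ·B·N_γ·s_γ = 0.5 × 7.69 × 2 × 17.7 × 0.6 = 81.668 kPa
q_ult = 990.48 + 491.31 + 81.668 = 1563.5 kPa.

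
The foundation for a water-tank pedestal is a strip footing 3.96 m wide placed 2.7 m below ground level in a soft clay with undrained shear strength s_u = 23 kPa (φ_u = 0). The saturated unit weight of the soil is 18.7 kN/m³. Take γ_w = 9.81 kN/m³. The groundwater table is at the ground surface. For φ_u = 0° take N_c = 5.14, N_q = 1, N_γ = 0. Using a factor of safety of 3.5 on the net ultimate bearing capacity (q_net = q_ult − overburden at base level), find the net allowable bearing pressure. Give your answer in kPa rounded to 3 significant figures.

q_all(net) ≈ 33.8 kPa

γ' = 18.7 − 9.81 = 8.89 kN/m³ (submerged throughout). q = 8.89 × 2.7 = 24.003 kPa.
c·N_c = 23 × 5.14 = 118.22 kPa
q·N_q = 24.003 × 1 = 24.003 kPa
q_ult = 118.22 + 24.003 = 142.22 kPa.
q_net = 142.22 − 24.003 = 118.22 kPa.
q_all(net) = 118.22 / 3.5 = 33.777 kPa.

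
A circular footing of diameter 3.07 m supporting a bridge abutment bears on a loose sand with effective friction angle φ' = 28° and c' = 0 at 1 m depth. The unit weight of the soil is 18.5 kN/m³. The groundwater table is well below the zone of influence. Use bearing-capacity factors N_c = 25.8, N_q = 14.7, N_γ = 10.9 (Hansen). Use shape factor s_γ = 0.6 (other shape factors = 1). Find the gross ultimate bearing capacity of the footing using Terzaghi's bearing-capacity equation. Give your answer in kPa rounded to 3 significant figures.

q = γ·D_f = 18.5 × 1 = 18.5 kPa.
q·N_q = 18.5 × 14.7 = 271.95 kPa
0.5·γ·B·N_γ·s_γ = 0.5 × 18.5 × 3.07 × 10.9 × 0.6 = 185.72 kPa
q_ult = 271.95 + 185.72 = 457.67 kPa.

q_ult ≈ 458 kPa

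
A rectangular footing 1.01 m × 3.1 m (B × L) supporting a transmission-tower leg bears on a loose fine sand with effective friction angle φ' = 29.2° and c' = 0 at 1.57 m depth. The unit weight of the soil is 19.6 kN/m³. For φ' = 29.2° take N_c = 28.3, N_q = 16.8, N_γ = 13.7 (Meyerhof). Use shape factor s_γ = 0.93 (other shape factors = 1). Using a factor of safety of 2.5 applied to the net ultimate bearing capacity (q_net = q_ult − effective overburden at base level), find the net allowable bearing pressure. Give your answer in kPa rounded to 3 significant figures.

Effective surcharge at the founding depth q = γ·D_f = 19.6 × 1.57 = 30.772 kPa.
q_ult = q·N_q + 0.5·γ·B·N_γ·s_γ
     = 30.772 × 16.8 + 0.5 × 19.6 × 1.01 × 13.7 × 0.93
     = 516.97 + 126.11 = 643.08 kPa.
Net ultimate: q_net = 643.08 − 30.772 = 612.31 kPa.
q_all(net) = 612.31 / 2.5 = 244.92 kPa.

q_all(net) ≈ 245 kPa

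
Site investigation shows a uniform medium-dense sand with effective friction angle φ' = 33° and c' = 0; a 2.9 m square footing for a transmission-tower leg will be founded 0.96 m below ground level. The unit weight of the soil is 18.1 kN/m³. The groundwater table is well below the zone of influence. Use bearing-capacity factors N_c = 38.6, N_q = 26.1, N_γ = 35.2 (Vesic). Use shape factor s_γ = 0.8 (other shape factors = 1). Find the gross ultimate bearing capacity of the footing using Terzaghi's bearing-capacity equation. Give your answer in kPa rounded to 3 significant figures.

Overburden at base level: q = 18.1 × 0.96 = 17.376 kPa.
Surcharge term q·N_q = 17.376 × 26.1 = 453.51 kPa; self-weight term 0.5·γ·B·N_γ·s_γ = 0.5 × 18.1 × 2.9 × 35.2 × 0.8 = 739.06 kPa.
q_ult = 453.51 + 739.06 = 1192.6 kPa.

q_ult ≈ 1190 kPa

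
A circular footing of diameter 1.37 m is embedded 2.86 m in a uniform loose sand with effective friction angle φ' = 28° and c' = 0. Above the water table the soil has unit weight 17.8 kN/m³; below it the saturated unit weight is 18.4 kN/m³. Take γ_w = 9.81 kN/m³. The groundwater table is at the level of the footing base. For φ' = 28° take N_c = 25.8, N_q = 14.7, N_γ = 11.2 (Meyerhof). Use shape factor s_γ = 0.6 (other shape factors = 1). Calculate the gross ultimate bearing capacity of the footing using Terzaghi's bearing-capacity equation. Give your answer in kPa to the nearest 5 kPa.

q_ult ≈ 790 kPa

Overburden at base level: q = 17.8 × 2.86 = 50.908 kPa.
Below the base the soil is submerged, so the ½γBN_γ term uses γ' = 18.4 − 9.81 = 8.59 kN/m³.
Surcharge term q·N_q = 50.908 × 14.7 = 748.35 kPa; self-weight term 0.5·γ·B·N_γ·s_γ = 0.5 × 8.59 × 1.37 × 11.2 × 0.6 = 39.541 kPa.
q_ult = 748.35 + 39.541 = 787.89 kPa.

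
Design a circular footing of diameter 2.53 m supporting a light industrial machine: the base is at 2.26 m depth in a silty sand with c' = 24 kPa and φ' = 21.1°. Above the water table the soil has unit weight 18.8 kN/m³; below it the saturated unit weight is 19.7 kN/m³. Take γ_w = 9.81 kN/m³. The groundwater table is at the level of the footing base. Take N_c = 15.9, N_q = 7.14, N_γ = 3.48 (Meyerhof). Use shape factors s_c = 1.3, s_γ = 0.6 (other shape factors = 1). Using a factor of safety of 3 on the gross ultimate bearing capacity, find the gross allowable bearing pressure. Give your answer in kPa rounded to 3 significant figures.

q_all ≈ 275 kPa

Overburden at base level: q = 18.8 × 2.26 = 42.488 kPa.
Below the base the soil is submerged, so the ½γBN_γ term uses γ' = 19.7 − 9.81 = 9.89 kN/m³.
Cohesion term c·N_c·s_c = 24 × 15.9 × 1.3 = 496.08 kPa; surcharge term q·N_q = 42.488 × 7.14 = 303.36 kPa; self-weight term 0.5·γ·B·N_γ·s_γ = 0.5 × 9.89 × 2.53 × 3.48 × 0.6 = 26.123 kPa.
q_ult = 496.08 + 303.36 + 26.123 = 825.57 kPa.
q_all = 825.57 / 3 = 275.19 kPa.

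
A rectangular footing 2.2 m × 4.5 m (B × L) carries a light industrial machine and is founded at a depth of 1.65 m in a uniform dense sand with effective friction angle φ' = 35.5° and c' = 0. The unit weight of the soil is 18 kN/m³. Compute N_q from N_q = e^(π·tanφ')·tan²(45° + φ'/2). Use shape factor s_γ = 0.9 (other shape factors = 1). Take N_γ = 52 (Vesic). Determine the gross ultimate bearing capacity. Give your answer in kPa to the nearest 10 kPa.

q_ult ≈ 1980 kPa

tan35.5° = 0.7133, so N_q = e^(π×0.7133)·tan²(62.75°) = 9.402 × 3.77 = 35.44.
Overburden at base level: q = 18 × 1.65 = 29.7 kPa.
Surcharge term q·N_q = 29.7 × 35.443 = 1052.7 kPa; self-weight term 0.5·γ·B·N_γ·s_γ = 0.5 × 18 × 2.2 × 52 × 0.9 = 926.64 kPa.
q_ult = 1052.7 + 926.64 = 1979.3 kPa.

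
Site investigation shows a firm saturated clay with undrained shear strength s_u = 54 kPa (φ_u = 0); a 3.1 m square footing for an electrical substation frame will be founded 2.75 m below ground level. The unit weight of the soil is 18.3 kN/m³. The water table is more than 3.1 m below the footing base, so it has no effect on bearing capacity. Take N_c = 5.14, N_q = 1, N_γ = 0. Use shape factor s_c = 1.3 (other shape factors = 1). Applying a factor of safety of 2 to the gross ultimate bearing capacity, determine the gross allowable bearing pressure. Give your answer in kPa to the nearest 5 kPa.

Effective surcharge at the founding depth q = γ·D_f = 18.3 × 2.75 = 50.325 kPa.
q_ult = c·N_c·s_c + q·N_q
     = 54 × 5.14 × 1.3 + 50.325 × 1
     = 360.83 + 50.325 = 411.15 kPa.
q_all = q_ult / FS = 411.15 / 2 = 205.58 kPa.

q_all ≈ 205 kPa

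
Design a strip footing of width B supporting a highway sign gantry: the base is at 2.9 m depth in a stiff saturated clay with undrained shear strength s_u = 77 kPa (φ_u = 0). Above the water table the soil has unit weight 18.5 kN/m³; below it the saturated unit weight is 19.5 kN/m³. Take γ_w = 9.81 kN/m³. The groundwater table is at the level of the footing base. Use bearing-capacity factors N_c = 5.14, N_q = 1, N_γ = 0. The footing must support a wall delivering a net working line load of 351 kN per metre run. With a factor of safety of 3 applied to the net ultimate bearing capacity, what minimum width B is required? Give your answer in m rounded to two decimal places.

B = 2.66 m

q = γ·D_f = 18.5 × 2.9 = 53.65 kPa.
c·N_c = 77 × 5.14 = 395.78 kPa
q·N_q = 53.65 × 1 = 53.65 kPa
q_ult = 395.78 + 53.65 = 449.43 kPa.
For φ = 0 the ½γBN_γ term vanishes, so q_ult is independent of B. q_net = 449.43 − 53.65 = 395.78 kPa; q_all(net) = 395.78/3 = 131.93 kPa.
Required width B = w / q_all(net) = 351 / 131.93 = 2.661 m.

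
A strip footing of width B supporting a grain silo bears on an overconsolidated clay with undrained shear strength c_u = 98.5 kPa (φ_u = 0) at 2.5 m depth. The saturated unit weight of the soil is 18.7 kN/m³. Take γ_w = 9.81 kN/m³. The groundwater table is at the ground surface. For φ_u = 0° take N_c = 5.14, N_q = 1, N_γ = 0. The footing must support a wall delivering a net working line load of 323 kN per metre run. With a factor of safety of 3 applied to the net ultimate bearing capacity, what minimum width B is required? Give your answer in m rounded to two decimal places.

B = 1.91 m

Water table at ground surface, so effective unit weight γ' = 18.7 − 9.81 = 8.89 kN/m³ is used throughout; overburden q = 8.89 × 2.5 = 22.225 kPa.
Cohesion term c·N_c = 98.5 × 5.14 = 506.29 kPa; surcharge term q·N_q = 22.225 × 1 = 22.225 kPa.
q_ult = 506.29 + 22.225 = 528.51 kPa.
For φ = 0 the ½γBN_γ term vanishes, so q_ult is independent of B. q_net = 528.51 − 22.225 = 506.29 kPa; q_all(net) = 506.29/3 = 168.76 kPa.
Required width B = w / q_all(net) = 323 / 168.76 = 1.914 m.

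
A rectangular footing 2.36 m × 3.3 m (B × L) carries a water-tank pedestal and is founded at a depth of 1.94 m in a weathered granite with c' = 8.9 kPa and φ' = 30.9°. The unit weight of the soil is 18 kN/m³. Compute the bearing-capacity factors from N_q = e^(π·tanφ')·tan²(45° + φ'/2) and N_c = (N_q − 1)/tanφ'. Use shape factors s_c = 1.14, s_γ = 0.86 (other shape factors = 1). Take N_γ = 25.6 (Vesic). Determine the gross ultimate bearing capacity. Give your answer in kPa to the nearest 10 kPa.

q_ult ≈ 1510 kPa

tan30.9° = 0.5985, so N_q = e^(π×0.5985)·tan²(60.45°) = 6.555 × 3.111 = 20.39.
N_c = (20.39 − 1)/tan30.9° = 32.41.
Effective surcharge at the founding depth q = γ·D_f = 18 × 1.94 = 34.92 kPa.
q_ult = c·N_c·s_c + q·N_q + 0.5·γ·B·N_γ·s_γ
     = 8.9 × 32.406 × 1.14 + 34.92 × 20.394 + 0.5 × 18 × 2.36 × 25.6 × 0.86
     = 328.79 + 712.17 + 467.62 = 1508.6 kPa.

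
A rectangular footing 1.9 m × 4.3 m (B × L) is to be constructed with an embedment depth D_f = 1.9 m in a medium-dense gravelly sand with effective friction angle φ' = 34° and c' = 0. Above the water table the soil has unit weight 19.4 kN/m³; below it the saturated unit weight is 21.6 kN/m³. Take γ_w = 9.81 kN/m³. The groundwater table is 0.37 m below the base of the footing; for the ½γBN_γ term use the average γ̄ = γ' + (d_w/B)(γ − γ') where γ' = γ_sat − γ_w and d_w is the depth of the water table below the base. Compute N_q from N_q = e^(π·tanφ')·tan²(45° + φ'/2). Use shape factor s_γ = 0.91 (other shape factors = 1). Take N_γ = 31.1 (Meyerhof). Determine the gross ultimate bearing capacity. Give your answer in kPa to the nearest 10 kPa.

tan34° = 0.6745, so N_q = e^(π×0.6745)·tan²(62°) = 8.323 × 3.537 = 29.44.
Overburden at base level: q = 19.4 × 1.9 = 36.86 kPa.
The water table is 0.37 m below the base (< B = 1.9 m), so the ½γBN_γ term uses γ̄ = γ' + (d_w/B)(γ − γ') = 11.79 + (0.37/1.9)(19.4 − 11.79) = 13.272 kN/m³.
Surcharge term q·N_q = 36.86 × 29.44 = 1085.2 kPa; self-weight term 0.5·γ·B·N_γ·s_γ = 0.5 × 13.272 × 1.9 × 31.1 × 0.91 = 356.83 kPa.
q_ult = 1085.2 + 356.83 = 1442 kPa.

q_ult ≈ 1440 kPa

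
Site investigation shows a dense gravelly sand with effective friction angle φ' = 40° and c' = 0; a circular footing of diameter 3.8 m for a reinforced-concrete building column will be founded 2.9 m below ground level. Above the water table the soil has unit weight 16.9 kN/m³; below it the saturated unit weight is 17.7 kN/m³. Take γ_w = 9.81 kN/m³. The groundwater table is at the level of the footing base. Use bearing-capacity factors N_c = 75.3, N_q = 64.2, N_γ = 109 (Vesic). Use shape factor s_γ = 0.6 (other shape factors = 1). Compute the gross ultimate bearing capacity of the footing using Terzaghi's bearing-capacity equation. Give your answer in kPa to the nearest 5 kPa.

Effective surcharge at the founding depth q = γ·D_f = 16.9 × 2.9 = 49.01 kPa.
The water table coincides with the base, so in the self-weight term γ → γ' = 7.89 kN/m³.
q_ult = q·N_q + 0.5·γ·B·N_γ·s_γ
     = 49.01 × 64.2 + 0.5 × 7.89 × 3.8 × 109 × 0.6
     = 3146.4 + 980.41 = 4126.9 kPa.

q_ult ≈ 4125 kPa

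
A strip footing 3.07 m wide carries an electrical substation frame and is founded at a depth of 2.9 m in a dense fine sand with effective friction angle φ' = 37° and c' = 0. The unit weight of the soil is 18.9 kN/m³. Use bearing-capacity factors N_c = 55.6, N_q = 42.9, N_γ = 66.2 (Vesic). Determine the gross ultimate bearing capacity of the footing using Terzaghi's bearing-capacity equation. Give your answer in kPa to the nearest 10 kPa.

Overburden at base level: q = 18.9 × 2.9 = 54.81 kPa.
Surcharge term q·N_q = 54.81 × 42.9 = 2351.3 kPa; self-weight term 0.5·γ·B·N_γ = 0.5 × 18.9 × 3.07 × 66.2 = 1920.6 kPa.
q_ult = 2351.3 + 1920.6 = 4271.9 kPa.

q_ult ≈ 4270 kPa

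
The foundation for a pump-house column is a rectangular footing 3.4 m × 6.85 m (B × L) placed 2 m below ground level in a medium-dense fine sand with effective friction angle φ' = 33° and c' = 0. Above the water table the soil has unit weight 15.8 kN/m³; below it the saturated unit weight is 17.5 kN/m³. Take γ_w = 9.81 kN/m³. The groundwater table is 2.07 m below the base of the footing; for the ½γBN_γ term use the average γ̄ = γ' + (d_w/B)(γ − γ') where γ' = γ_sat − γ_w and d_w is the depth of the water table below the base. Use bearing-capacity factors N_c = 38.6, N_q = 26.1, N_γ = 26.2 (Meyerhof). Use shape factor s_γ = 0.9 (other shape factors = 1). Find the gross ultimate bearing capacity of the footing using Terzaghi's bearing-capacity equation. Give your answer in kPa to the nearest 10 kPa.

q = γ·D_f = 15.8 × 2 = 31.6 kPa.
γ' = 7.69 kN/m³; averaging over the depth B below the base, γ̄ = γ' + (d_w/B)(γ − γ') = 12.628 kN/m³.
q·N_q = 31.6 × 26.1 = 824.76 kPa
0.5·γ·B·N_γ·s_γ = 0.5 × 12.628 × 3.4 × 26.2 × 0.9 = 506.19 kPa
q_ult = 824.76 + 506.19 = 1330.9 kPa.

q_ult ≈ 1330 kPa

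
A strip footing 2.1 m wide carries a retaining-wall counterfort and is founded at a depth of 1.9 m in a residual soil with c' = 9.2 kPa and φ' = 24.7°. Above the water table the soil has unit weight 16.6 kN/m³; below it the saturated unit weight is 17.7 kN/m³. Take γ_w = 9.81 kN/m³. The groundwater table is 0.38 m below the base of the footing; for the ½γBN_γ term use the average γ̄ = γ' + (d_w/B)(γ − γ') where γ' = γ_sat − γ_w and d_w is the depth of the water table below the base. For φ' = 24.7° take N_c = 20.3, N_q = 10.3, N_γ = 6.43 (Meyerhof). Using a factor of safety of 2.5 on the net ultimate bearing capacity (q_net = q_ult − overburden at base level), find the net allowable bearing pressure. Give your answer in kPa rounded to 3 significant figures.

q = γ·D_f = 16.6 × 1.9 = 31.54 kPa.
γ' = 7.89 kN/m³; averaging over the depth B below the base, γ̄ = γ' + (d_w/B)(γ − γ') = 9.4661 kN/m³.
c·N_c = 9.2 × 20.3 = 186.76 kPa
q·N_q = 31.54 × 10.3 = 324.86 kPa
0.5·γ·B·N_γ = 0.5 × 9.4661 × 2.1 × 6.43 = 63.91 kPa
q_ult = 186.76 + 324.86 + 63.91 = 575.53 kPa.
q_net = 575.53 − 31.54 = 543.99 kPa.
q_all(net) = 543.99 / 2.5 = 217.6 kPa.

q_all(net) ≈ 218 kPa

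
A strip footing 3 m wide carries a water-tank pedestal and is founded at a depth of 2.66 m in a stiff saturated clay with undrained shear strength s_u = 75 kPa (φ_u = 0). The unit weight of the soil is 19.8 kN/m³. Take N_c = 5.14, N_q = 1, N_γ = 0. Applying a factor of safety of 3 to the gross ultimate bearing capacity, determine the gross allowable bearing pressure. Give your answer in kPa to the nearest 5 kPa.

Effective surcharge at the founding depth q = γ·D_f = 19.8 × 2.66 = 52.668 kPa.
q_ult = c·N_c + q·N_q
     = 75 × 5.14 + 52.668 × 1
     = 385.5 + 52.668 = 438.17 kPa.
q_all = q_ult / FS = 438.17 / 3 = 146.06 kPa.

q_all ≈ 145 kPa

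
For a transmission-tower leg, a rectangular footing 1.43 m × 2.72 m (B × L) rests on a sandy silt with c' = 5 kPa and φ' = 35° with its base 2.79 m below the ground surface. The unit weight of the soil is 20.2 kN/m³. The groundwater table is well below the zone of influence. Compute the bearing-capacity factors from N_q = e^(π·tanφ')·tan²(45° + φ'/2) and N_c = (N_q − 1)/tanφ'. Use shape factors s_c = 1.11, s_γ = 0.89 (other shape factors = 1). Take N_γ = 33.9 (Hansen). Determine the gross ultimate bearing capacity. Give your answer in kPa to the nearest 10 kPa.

tan35° = 0.7002, so N_q = e^(π×0.7002)·tan²(62.5°) = 9.023 × 3.69 = 33.3.
N_c = (33.3 − 1)/tan35° = 46.12.
Effective surcharge at the founding depth q = γ·D_f = 20.2 × 2.79 = 56.358 kPa.
q_ult = c·N_c·s_c + q·N_q + 0.5·γ·B·N_γ·s_γ
     = 5 × 46.124 × 1.11 + 56.358 × 33.296 + 0.5 × 20.2 × 1.43 × 33.9 × 0.89
     = 255.99 + 1876.5 + 435.76 = 2568.2 kPa.

q_ult ≈ 2570 kPa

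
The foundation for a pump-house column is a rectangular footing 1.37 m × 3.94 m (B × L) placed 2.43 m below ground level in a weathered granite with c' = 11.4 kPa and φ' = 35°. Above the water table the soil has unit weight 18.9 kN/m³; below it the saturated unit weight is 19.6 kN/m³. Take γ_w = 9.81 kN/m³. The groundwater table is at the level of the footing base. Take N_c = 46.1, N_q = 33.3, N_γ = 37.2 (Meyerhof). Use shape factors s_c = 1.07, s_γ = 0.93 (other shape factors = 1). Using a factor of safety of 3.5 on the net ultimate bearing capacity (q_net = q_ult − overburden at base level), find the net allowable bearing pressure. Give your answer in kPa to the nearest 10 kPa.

q_all(net) ≈ 650 kPa

Overburden at base level: q = 18.9 × 2.43 = 45.927 kPa.
Below the base the soil is submerged, so the ½γBN_γ term uses γ' = 19.6 − 9.81 = 9.79 kN/m³.
Cohesion term c·N_c·s_c = 11.4 × 46.1 × 1.07 = 562.33 kPa; surcharge term q·N_q = 45.927 × 33.3 = 1529.4 kPa; self-weight term 0.5·γ·B·N_γ·s_γ = 0.5 × 9.79 × 1.37 × 37.2 × 0.93 = 232.01 kPa.
q_ult = 562.33 + 1529.4 + 232.01 = 2323.7 kPa.
q_net = 2323.7 − 45.927 = 2277.8 kPa.
q_all(net) = 2277.8 / 3.5 = 650.79 kPa.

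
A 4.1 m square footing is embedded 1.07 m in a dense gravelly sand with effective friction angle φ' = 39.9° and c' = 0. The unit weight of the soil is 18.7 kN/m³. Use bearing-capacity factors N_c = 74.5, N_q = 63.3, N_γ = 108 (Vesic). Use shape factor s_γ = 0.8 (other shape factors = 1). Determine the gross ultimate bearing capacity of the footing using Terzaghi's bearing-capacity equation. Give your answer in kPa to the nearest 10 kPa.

Effective surcharge at the founding depth q = γ·D_f = 18.7 × 1.07 = 20.009 kPa.
q_ult = q·N_q + 0.5·γ·B·N_γ·s_γ
     = 20.009 × 63.3 + 0.5 × 18.7 × 4.1 × 108 × 0.8
     = 1266.6 + 3312.1 = 4578.7 kPa.

q_ult ≈ 4580 kPa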